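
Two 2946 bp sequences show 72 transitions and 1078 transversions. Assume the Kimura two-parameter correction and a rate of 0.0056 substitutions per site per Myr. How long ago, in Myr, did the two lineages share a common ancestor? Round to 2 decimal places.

53.30

P = 72/2946 ≈ 0.02444 and Q = 1078/2946 ≈ 0.36592.
Under the Kimura two-parameter model, d = −½ ln(1 − 2P − Q) − ¼ ln(1 − 2Q).
1 − 2P − Q = 0.5852, giving −½ ln(0.5852) = 0.267901.
1 − 2Q = 0.26816, giving −¼ ln(0.26816) = 0.329043.
d = 0.267901 + 0.329043 = 0.596944.
Under a molecular clock d = 2μt, so t = d/(2μ) = 0.596944 / (2 × 0.0056) = 53.30 Myr.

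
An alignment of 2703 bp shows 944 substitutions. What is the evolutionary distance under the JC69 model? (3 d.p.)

p = 944/2703 ≈ 0.349242.
d = −(3/4) ln(1 − 4p/3) = −0.75 ln(1 − 0.465656) = −0.75 ln(0.534344)
  = −0.75 × (-0.626715) = 0.470036 substitutions/site.

0.470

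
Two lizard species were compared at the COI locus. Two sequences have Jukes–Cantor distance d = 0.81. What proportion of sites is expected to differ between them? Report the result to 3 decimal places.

p = (3/4)(1 − e^(−4d/3)) = 0.75 × (1 − e^(-1.08)) = 0.75 × (1 − 0.339596) = 0.495303.

0.495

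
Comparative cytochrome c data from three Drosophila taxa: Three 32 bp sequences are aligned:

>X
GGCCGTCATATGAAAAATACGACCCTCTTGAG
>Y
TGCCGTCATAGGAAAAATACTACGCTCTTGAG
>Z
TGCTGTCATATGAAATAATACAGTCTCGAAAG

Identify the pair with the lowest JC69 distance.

X and Y

X–Y: 4/32 differ, p = 0.125, d = 0.137.
X–Z: 12/32 differ, p = 0.375, d = 0.520.
Y–Z: 12/32 differ, p = 0.375, d = 0.520.
The smallest distance is between X and Y.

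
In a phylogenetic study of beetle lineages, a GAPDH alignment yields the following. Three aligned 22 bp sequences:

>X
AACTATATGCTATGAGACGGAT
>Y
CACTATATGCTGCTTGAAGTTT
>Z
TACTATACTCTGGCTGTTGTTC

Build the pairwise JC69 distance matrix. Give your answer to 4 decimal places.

X–Y: 8/22 sites differ → p ≈ 0.363636, d = −0.75 ln(1 − 0.484848) = 0.497470 ≈ 0.4975.
X–Z: 12/22 sites differ → p ≈ 0.545455, d = −0.75 ln(1 − 0.727273) = 0.974463 ≈ 0.9745.
Y–Z: 8/22 sites differ → p ≈ 0.363636, d = −0.75 ln(1 − 0.484848) = 0.497470 ≈ 0.4975.

d(X,Y) = 0.4975, d(X,Z) = 0.9745, d(Y,Z) = 0.4975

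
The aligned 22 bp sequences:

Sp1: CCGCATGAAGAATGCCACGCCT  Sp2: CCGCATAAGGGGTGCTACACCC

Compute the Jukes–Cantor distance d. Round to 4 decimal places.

The sequences differ at 7 of 22 sites (7, 9, 11, 12, 16, 19, 22), so p = 7/22 ≈ 0.318182.
d = −(3/4) ln(1 − 4p/3) = −0.75 ln(1 − 0.424243) = −0.75 ln(0.575757)
  = −0.75 × (-0.552070) = 0.414053 substitutions/site.

0.4141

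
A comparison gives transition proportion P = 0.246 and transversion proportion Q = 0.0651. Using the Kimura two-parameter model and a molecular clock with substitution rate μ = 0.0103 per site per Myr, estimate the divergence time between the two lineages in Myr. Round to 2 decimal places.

21.46

Under the Kimura two-parameter model, d = −½ ln(1 − 2P − Q) − ¼ ln(1 − 2Q).
1 − 2P − Q = 0.4429, giving −½ ln(0.4429) = 0.407206.
1 − 2Q = 0.8698, giving −¼ ln(0.8698) = 0.034873.
d = 0.407206 + 0.034873 = 0.442079.
Under a molecular clock d = 2μt, so t = d/(2μ) = 0.442079 / (2 × 0.0103) = 21.46 Myr.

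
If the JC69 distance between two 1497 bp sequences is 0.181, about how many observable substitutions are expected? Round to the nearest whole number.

Invert JC69: p = (3/4)(1 − e^(−4d/3)) = 0.75 × (1 − e^(-0.241333)) = 0.75 × (1 − 0.785580) = 0.160815.
Expected differing sites = pL ≈ 0.160815 × 1497 = 240.740055 ≈ 241.

241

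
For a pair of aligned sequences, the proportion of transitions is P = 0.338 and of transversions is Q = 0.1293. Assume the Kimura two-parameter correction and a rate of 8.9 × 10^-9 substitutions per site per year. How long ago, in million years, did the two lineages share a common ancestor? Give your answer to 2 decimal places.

50.17

Under the Kimura two-parameter model, d = −½ ln(1 − 2P − Q) − ¼ ln(1 − 2Q).
1 − 2P − Q = 0.1947, giving −½ ln(0.1947) = 0.818148.
1 − 2Q = 0.7414, giving −¼ ln(0.7414) = 0.074804.
d = 0.818148 + 0.074804 = 0.892952.
Under a molecular clock d = 2μt, so t = d/(2μ) = 0.892952 / (2 × 8.9 × 10^-9) = 50.17 million years.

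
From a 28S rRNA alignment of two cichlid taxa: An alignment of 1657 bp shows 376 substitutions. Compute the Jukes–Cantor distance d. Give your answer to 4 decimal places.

0.2702

p = 376/1657 ≈ 0.226916.
d = −(3/4) ln(1 − 4p/3) = −0.75 ln(1 − 0.302555) = −0.75 ln(0.697445)
  = −0.75 × (-0.360332) = 0.270249 substitutions/site.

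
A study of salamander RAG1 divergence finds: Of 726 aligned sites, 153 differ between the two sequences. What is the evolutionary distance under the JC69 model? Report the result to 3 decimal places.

p = 153/726 ≈ 0.210744.
d = −(3/4) ln(1 − 4p/3) = −0.75 ln(1 − 0.280992) = −0.75 ln(0.719008)
  = −0.75 × (-0.329883) = 0.247412 substitutions/site.

0.247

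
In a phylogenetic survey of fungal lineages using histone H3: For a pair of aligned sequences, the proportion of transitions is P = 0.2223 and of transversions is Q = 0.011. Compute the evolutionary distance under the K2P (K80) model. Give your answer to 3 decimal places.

0.310

Under the Kimura two-parameter model, d = −½ ln(1 − 2P − Q) − ¼ ln(1 − 2Q).
1 − 2P − Q = 0.5444, giving −½ ln(0.5444) = 0.304036.
1 − 2Q = 0.978, giving −¼ ln(0.978) = 0.005561.
d = 0.304036 + 0.005561 = 0.309597.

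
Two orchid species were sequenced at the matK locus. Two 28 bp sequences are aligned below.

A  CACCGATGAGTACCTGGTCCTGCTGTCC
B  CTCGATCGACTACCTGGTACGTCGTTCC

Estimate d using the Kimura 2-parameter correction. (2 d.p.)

Of 28 sites, 2 differences are transitions and 9 are transversions, so P = 2/28 ≈ 0.071429 and Q = 9/28 ≈ 0.321429.
Under the Kimura two-parameter model, d = −½ ln(1 − 2P − Q) − ¼ ln(1 − 2Q).
1 − 2P − Q = 0.535713, giving −½ ln(0.535713) = 0.312078.
1 − 2Q = 0.357142, giving −¼ ln(0.357142) = 0.257405.
d = 0.312078 + 0.257405 = 0.569483.

0.57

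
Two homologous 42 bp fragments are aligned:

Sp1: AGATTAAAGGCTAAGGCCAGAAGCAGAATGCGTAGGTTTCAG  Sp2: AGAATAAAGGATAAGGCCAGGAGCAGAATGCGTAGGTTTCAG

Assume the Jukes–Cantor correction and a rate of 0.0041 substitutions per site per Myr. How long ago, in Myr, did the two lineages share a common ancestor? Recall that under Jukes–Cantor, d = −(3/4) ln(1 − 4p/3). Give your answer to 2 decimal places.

The sequences differ at 3 of 42 sites (4, 11, 21), so p = 3/42 ≈ 0.071429.
d = −(3/4) ln(1 − 4p/3) = −0.75 ln(1 − 0.095239) = −0.75 ln(0.904761)
  = −0.75 × (-0.100084) = 0.075063 substitutions/site.
Under a molecular clock d = 2μt, so t = d/(2μ) = 0.075063 / (2 × 0.0041) = 9.15 Myr.

9.15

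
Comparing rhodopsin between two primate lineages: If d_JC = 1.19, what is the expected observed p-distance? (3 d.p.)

p = (3/4)(1 − e^(−4d/3)) = 0.75 × (1 − e^(-1.586667)) = 0.75 × (1 − 0.204606) = 0.596546.

0.597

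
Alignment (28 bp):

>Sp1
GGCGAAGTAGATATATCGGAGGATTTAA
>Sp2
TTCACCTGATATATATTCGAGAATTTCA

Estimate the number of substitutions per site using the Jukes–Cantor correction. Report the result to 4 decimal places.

0.6355

The sequences differ at 12 of 28 sites, so p = 12/28 ≈ 0.428571.
d = −(3/4) ln(1 − 4p/3) = −0.75 ln(1 − 0.571428) = −0.75 ln(0.428572)
  = −0.75 × (-0.847297) = 0.635473 substitutions/site.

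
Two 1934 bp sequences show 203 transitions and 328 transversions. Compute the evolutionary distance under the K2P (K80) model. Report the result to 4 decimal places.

P = 203/1934 ≈ 0.104964 and Q = 328/1934 ≈ 0.169597.
Under the Kimura two-parameter model, d = −½ ln(1 − 2P − Q) − ¼ ln(1 − 2Q).
1 − 2P − Q = 0.620475, giving −½ ln(0.620475) = 0.238635.
1 − 2Q = 0.660806, giving −¼ ln(0.660806) = 0.103574.
d = 0.238635 + 0.103574 = 0.342209.

0.3422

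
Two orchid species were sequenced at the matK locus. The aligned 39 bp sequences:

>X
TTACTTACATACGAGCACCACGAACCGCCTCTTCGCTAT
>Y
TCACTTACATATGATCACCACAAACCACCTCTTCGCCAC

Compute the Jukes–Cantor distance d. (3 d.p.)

0.205

The sequences differ at 7 of 39 sites (2, 12, 15, 22, 27, 37, 39), so p = 7/39 ≈ 0.179487.
d = −(3/4) ln(1 − 4p/3) = −0.75 ln(1 − 0.239316) = −0.75 ln(0.760684)
  = −0.75 × (-0.273537) = 0.205153 substitutions/site.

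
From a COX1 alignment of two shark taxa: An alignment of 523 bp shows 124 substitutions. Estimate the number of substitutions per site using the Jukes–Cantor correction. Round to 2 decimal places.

0.28

p = 124/523 ≈ 0.237094.
d = −(3/4) ln(1 − 4p/3) = −0.75 ln(1 − 0.316125) = −0.75 ln(0.683875)
  = −0.75 × (-0.379980) = 0.284985 substitutions/site.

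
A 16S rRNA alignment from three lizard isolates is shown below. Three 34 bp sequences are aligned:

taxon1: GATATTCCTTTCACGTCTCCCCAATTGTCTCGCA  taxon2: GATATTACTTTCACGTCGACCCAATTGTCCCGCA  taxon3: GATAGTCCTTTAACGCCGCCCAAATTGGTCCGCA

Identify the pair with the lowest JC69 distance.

taxon1 and taxon2

taxon1–taxon2: 4/34 differ, p = 0.118, d = 0.128.
taxon1–taxon3: 8/34 differ, p = 0.235, d = 0.282.
taxon2–taxon3: 8/34 differ, p = 0.235, d = 0.282.
The smallest distance is between taxon1 and taxon2.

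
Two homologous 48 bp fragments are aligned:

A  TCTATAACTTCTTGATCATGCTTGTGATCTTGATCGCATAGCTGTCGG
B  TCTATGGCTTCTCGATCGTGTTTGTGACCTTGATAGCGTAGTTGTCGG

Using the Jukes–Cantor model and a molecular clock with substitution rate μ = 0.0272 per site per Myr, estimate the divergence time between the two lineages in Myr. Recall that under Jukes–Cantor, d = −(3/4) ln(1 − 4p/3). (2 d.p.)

The sequences differ at 9 of 48 sites (6, 7, 13, 18, 21, 28, 35, 38, 42), so p = 9/48 = 0.1875.
d = −(3/4) ln(1 − 4p/3) = −0.75 ln(1 − 0.25) = −0.75 ln(0.75)
  = −0.75 × (-0.287682) = 0.215762 substitutions/site.
Under a molecular clock d = 2μt, so t = d/(2μ) = 0.215762 / (2 × 0.0272) = 3.97 Myr.

3.97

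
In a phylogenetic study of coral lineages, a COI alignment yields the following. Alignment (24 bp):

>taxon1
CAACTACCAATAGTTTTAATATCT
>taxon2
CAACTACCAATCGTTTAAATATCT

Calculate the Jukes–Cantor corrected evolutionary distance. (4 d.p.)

0.0883

The sequences differ at 2 of 24 sites (12, 17), so p = 2/24 ≈ 0.083333.
d = −(3/4) ln(1 − 4p/3) = −0.75 ln(1 − 0.111111) = −0.75 ln(0.888889)
  = −0.75 × (-0.117783) = 0.088337 substitutions/site.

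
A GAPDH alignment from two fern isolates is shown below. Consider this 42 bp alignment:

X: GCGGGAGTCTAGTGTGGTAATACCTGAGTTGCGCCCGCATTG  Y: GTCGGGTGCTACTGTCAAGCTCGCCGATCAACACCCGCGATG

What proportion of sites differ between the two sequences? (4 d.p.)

The sequences differ at 21 of 42 positions.
p = 21/42 = 0.5000.

0.5000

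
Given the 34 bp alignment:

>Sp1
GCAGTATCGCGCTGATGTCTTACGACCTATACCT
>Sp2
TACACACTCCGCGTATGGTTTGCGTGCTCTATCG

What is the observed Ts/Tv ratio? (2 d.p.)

0.64

Transitions are A↔G and C↔T; transversions are all other mismatches.
Transitions: 7. Transversions: 11.
R = 7/11 = 0.636363… ≈ 0.64 (to 2 d.p.).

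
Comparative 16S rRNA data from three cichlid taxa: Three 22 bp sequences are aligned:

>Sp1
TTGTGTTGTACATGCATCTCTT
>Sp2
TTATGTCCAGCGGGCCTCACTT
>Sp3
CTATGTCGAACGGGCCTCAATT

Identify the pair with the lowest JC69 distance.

Sp2 and Sp3

Sp1–Sp2: 9/22 differ, p = 0.409, d = 0.591.
Sp1–Sp3: 9/22 differ, p = 0.409, d = 0.591.
Sp2–Sp3: 4/22 differ, p = 0.182, d = 0.208.
The smallest distance is between Sp2 and Sp3.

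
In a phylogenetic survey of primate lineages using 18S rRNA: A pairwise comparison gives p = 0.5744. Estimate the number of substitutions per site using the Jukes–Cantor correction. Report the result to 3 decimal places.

1.089

d = −(3/4) ln(1 − 4p/3) = −0.75 ln(1 − 0.765867) = −0.75 ln(0.234133)
  = −0.75 × (-1.451866) = 1.088900 substitutions/site.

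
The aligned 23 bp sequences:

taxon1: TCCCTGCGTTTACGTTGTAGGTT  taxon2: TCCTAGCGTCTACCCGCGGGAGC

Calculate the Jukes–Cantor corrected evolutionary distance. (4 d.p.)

0.8922

The sequences differ at 12 of 23 sites, so p = 12/23 ≈ 0.521739.
d = −(3/4) ln(1 − 4p/3) = −0.75 ln(1 − 0.695652) = −0.75 ln(0.304348)
  = −0.75 × (-1.189583) = 0.892187 substitutions/site.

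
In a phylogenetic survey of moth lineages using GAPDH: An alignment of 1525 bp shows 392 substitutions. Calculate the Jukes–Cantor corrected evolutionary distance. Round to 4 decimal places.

0.3147

p = 392/1525 ≈ 0.257049.
d = −(3/4) ln(1 − 4p/3) = −0.75 ln(1 − 0.342732) = −0.75 ln(0.657268)
  = −0.75 × (-0.419663) = 0.314747 substitutions/site.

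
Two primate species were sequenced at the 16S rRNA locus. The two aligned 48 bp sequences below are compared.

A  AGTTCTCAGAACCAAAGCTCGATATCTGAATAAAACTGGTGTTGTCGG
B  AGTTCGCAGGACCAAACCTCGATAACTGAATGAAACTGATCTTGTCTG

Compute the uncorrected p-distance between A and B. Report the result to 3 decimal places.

The sequences differ at 8 of 48 positions (sites 6, 10, 17, 25, 32, 39, 41, 47).
p = 8/48 = 0.166666… ≈ 0.167 (to 3 d.p.).

0.167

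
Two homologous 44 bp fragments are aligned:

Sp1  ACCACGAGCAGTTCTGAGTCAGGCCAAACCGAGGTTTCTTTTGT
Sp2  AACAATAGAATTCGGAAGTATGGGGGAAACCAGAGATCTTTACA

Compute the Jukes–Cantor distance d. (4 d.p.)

0.8240

The sequences differ at 22 of 44 sites, so p = 22/44 = 0.5.
d = −(3/4) ln(1 − 4p/3) = −0.75 ln(1 − 0.666667) = −0.75 ln(0.333333)
  = −0.75 × (-1.098613) = 0.823960 substitutions/site.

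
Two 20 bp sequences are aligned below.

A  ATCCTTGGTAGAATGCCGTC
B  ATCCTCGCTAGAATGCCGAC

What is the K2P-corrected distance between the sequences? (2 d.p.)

Of 20 sites, 1 differences are transitions and 2 are transversions, so P = 1/20 = 0.05 and Q = 2/20 = 0.1.
Under the Kimura two-parameter model, d = −½ ln(1 − 2P − Q) − ¼ ln(1 − 2Q).
1 − 2P − Q = 0.8, giving −½ ln(0.8) = 0.111572.
1 − 2Q = 0.8, giving −¼ ln(0.8) = 0.055786.
d = 0.111572 + 0.055786 = 0.167358.

0.17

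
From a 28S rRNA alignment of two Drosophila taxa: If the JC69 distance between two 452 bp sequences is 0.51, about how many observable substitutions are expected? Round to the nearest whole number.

Invert JC69: p = (3/4)(1 − e^(−4d/3)) = 0.75 × (1 − e^(-0.68)) = 0.75 × (1 − 0.506617) = 0.370037.
Expected differing sites = pL ≈ 0.370037 × 452 = 167.256724 ≈ 167.

167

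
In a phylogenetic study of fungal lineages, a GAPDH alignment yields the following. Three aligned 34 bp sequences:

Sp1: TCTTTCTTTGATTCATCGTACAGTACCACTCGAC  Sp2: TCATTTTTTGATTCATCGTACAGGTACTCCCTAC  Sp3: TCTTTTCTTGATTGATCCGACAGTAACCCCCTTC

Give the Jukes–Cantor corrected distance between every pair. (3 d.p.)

d(Sp1,Sp2) = 0.282, d(Sp1,Sp3) = 0.373, d(Sp2,Sp3) = 0.326

Sp1–Sp2: 8/34 sites differ → p ≈ 0.235294, d = −0.75 ln(1 − 0.313725) = 0.282358 ≈ 0.282.
Sp1–Sp3: 10/34 sites differ → p ≈ 0.294118, d = −0.75 ln(1 − 0.392157) = 0.373379 ≈ 0.373.
Sp2–Sp3: 9/34 sites differ → p ≈ 0.264706, d = −0.75 ln(1 − 0.352941) = 0.326488 ≈ 0.326.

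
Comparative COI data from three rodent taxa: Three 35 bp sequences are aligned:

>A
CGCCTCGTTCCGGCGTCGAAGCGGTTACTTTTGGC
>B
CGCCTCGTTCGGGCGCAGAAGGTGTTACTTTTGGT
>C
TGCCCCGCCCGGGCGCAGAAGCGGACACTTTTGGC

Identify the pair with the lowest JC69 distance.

A–B: 6/35 differ, p = 0.171, d = 0.195.
A–C: 9/35 differ, p = 0.257, d = 0.315.
B–C: 9/35 differ, p = 0.257, d = 0.315.
The smallest distance is between A and B.

A and B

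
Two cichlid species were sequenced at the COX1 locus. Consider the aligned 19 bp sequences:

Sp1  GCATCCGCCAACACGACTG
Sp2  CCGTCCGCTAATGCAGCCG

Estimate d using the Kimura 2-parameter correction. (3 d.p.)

0.807

Of 19 sites, 7 differences are transitions and 1 are transversions, so P = 7/19 ≈ 0.368421 and Q = 1/19 ≈ 0.052632.
Under the Kimura two-parameter model, d = −½ ln(1 − 2P − Q) − ¼ ln(1 − 2Q).
1 − 2P − Q = 0.210526, giving −½ ln(0.210526) = 0.779073.
1 − 2Q = 0.894736, giving −¼ ln(0.894736) = 0.027807.
d = 0.779073 + 0.027807 = 0.806880.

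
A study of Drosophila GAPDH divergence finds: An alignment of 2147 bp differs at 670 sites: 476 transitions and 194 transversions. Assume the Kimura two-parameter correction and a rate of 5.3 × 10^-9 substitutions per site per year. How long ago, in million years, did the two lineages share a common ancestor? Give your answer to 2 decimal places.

P = 476/2147 ≈ 0.221705 and Q = 194/2147 ≈ 0.090359.
Under the Kimura two-parameter model, d = −½ ln(1 − 2P − Q) − ¼ ln(1 − 2Q).
1 − 2P − Q = 0.466231, giving −½ ln(0.466231) = 0.381537.
1 − 2Q = 0.819282, giving −¼ ln(0.819282) = 0.049832.
d = 0.381537 + 0.049832 = 0.431369.
Under a molecular clock d = 2μt, so t = d/(2μ) = 0.431369 / (2 × 5.3 × 10^-9) = 40.70 million years.

40.70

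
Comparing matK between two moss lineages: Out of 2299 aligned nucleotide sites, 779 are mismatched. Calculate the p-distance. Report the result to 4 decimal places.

0.3388

p = 779/2299 = 0.338842… ≈ 0.3388 (to 4 d.p.).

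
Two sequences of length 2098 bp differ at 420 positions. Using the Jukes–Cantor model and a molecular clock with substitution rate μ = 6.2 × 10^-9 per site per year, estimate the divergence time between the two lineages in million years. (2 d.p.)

p = 420/2098 ≈ 0.200191.
d = −(3/4) ln(1 − 4p/3) = −0.75 ln(1 − 0.266921) = −0.75 ln(0.733079)
  = −0.75 × (-0.310502) = 0.232877 substitutions/site.
Under a molecular clock d = 2μt, so t = d/(2μ) = 0.232877 / (2 × 6.2 × 10^-9) = 18.78 million years.

18.78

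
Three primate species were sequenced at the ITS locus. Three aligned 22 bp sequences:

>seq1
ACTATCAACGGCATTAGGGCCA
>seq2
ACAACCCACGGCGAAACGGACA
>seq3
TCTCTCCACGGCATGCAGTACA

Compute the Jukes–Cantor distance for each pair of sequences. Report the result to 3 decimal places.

seq1–seq2: 8/22 sites differ → p ≈ 0.363636, d = −0.75 ln(1 − 0.484848) = 0.497470 ≈ 0.497.
seq1–seq3: 8/22 sites differ → p ≈ 0.363636, d = −0.75 ln(1 − 0.484848) = 0.497470 ≈ 0.497.
seq2–seq3: 10/22 sites differ → p ≈ 0.454545, d = −0.75 ln(1 − 0.60606) = 0.698667 ≈ 0.699.

d(seq1,seq2) = 0.497, d(seq1,seq3) = 0.497, d(seq2,seq3) = 0.699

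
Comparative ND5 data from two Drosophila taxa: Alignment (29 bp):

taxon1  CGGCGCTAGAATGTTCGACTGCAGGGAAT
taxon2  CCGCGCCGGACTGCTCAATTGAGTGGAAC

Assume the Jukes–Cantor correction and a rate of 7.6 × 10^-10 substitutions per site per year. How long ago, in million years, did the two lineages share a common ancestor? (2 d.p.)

The sequences differ at 11 of 29 sites, so p = 11/29 ≈ 0.37931.
d = −(3/4) ln(1 − 4p/3) = −0.75 ln(1 − 0.505747) = −0.75 ln(0.494253)
  = −0.75 × (-0.704708) = 0.528531 substitutions/site.
Under a molecular clock d = 2μt, so t = d/(2μ) = 0.528531 / (2 × 7.6 × 10^-10) = 347.72 million years.

347.72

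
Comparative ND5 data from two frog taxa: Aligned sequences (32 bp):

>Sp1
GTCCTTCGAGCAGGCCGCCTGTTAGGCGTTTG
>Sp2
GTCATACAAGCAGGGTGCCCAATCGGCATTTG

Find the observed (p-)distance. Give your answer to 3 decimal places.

0.313

The sequences differ at 10 of 32 positions (sites 4, 6, 8, 15, 16, 20, 21, 22, 24, 28).
p = 10/32 = 0.3125 ≈ 0.313 (to 3 d.p.).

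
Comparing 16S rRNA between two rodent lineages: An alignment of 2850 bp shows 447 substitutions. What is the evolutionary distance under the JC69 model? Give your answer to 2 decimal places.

0.18

p = 447/2850 ≈ 0.156842.
d = −(3/4) ln(1 − 4p/3) = −0.75 ln(1 − 0.209123) = −0.75 ln(0.790877)
  = −0.75 × (-0.234613) = 0.175960 substitutions/site.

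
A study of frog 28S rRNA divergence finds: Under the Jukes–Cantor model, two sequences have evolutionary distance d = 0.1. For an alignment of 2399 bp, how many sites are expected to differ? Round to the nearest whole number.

225

Invert JC69: p = (3/4)(1 − e^(−4d/3)) = 0.75 × (1 − e^(-0.133333)) = 0.75 × (1 − 0.875174) = 0.093620.
Expected differing sites = pL ≈ 0.093620 × 2399 = 224.59438 ≈ 225.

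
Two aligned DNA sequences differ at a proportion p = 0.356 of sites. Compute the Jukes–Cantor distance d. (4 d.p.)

0.4828

d = −(3/4) ln(1 − 4p/3) = −0.75 ln(1 − 0.474667) = −0.75 ln(0.525333)
  = −0.75 × (-0.643723) = 0.482792 substitutions/site.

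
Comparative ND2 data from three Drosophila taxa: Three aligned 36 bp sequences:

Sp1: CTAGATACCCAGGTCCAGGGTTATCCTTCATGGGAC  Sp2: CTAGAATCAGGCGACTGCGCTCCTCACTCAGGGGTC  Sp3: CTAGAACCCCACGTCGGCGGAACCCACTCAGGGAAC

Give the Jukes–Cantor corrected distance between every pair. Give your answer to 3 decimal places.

d(Sp1,Sp2) = 0.745, d(Sp1,Sp3) = 0.548, d(Sp2,Sp3) = 0.441

Sp1–Sp2: 17/36 sites differ → p ≈ 0.472222, d = −0.75 ln(1 − 0.629629) = 0.744938 ≈ 0.745.
Sp1–Sp3: 14/36 sites differ → p ≈ 0.388889, d = −0.75 ln(1 − 0.518519) = 0.548166 ≈ 0.548.
Sp2–Sp3: 12/36 sites differ → p ≈ 0.333333, d = −0.75 ln(1 − 0.444444) = 0.440839 ≈ 0.441.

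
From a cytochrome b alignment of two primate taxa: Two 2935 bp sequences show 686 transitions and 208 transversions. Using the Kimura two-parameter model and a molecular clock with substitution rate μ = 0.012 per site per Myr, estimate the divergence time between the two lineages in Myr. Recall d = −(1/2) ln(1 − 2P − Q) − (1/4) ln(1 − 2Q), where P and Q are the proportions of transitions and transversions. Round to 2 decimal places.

P = 686/2935 ≈ 0.233731 and Q = 208/2935 ≈ 0.070869.
Under the Kimura two-parameter model, d = −½ ln(1 − 2P − Q) − ¼ ln(1 − 2Q).
1 − 2P − Q = 0.461669, giving −½ ln(0.461669) = 0.386454.
1 − 2Q = 0.858262, giving −¼ ln(0.858262) = 0.038211.
d = 0.386454 + 0.038211 = 0.424665.
Under a molecular clock d = 2μt, so t = d/(2μ) = 0.424665 / (2 × 0.012) = 17.69 Myr.

17.69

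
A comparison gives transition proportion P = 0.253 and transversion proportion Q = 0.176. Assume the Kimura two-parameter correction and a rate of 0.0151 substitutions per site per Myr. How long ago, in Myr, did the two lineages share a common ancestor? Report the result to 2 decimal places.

Under the Kimura two-parameter model, d = −½ ln(1 − 2P − Q) − ¼ ln(1 − 2Q).
1 − 2P − Q = 0.318, giving −½ ln(0.318) = 0.572852.
1 − 2Q = 0.648, giving −¼ ln(0.648) = 0.108466.
d = 0.572852 + 0.108466 = 0.681318.
Under a molecular clock d = 2μt, so t = d/(2μ) = 0.681318 / (2 × 0.0151) = 22.56 Myr.

22.56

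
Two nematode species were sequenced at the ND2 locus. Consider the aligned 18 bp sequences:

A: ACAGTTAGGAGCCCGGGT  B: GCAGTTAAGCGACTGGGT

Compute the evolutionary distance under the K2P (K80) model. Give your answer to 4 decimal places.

Of 18 sites, 3 differences are transitions and 2 are transversions, so P = 3/18 ≈ 0.166667 and Q = 2/18 ≈ 0.111111.
Under the Kimura two-parameter model, d = −½ ln(1 − 2P − Q) − ¼ ln(1 − 2Q).
1 − 2P − Q = 0.555555, giving −½ ln(0.555555) = 0.293894.
1 − 2Q = 0.777778, giving −¼ ln(0.777778) = 0.062829.
d = 0.293894 + 0.062829 = 0.356723.

0.3567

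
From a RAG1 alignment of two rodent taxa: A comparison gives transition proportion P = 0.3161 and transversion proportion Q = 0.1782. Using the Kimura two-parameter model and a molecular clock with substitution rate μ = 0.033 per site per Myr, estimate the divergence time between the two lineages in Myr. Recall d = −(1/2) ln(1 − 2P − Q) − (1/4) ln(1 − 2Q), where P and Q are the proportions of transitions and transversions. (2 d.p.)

14.27

Under the Kimura two-parameter model, d = −½ ln(1 − 2P − Q) − ¼ ln(1 − 2Q).
1 − 2P − Q = 0.1896, giving −½ ln(0.1896) = 0.831419.
1 − 2Q = 0.6436, giving −¼ ln(0.6436) = 0.110169.
d = 0.831419 + 0.110169 = 0.941588.
Under a molecular clock d = 2μt, so t = d/(2μ) = 0.941588 / (2 × 0.033) = 14.27 Myr.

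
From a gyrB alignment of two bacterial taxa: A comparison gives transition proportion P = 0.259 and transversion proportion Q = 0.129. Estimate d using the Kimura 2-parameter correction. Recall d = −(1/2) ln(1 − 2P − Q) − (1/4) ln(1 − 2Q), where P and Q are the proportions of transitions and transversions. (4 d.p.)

Under the Kimura two-parameter model, d = −½ ln(1 − 2P − Q) − ¼ ln(1 − 2Q).
1 − 2P − Q = 0.353, giving −½ ln(0.353) = 0.520644.
1 − 2Q = 0.742, giving −¼ ln(0.742) = 0.074602.
d = 0.520644 + 0.074602 = 0.595246.

0.5952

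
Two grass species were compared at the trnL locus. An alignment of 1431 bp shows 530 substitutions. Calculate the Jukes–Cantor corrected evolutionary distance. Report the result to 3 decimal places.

0.511

p = 530/1431 ≈ 0.37037.
d = −(3/4) ln(1 − 4p/3) = −0.75 ln(1 − 0.493827) = −0.75 ln(0.506173)
  = −0.75 × (-0.680877) = 0.510658 substitutions/site.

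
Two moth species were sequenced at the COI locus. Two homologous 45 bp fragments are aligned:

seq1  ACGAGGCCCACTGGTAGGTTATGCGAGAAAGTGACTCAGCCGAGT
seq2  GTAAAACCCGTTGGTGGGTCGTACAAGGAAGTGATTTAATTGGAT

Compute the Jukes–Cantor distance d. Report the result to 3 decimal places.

0.673

The sequences differ at 20 of 45 sites, so p = 20/45 ≈ 0.444444.
d = −(3/4) ln(1 − 4p/3) = −0.75 ln(1 − 0.592592) = −0.75 ln(0.407408)
  = −0.75 × (-0.897940) = 0.673455 substitutions/site.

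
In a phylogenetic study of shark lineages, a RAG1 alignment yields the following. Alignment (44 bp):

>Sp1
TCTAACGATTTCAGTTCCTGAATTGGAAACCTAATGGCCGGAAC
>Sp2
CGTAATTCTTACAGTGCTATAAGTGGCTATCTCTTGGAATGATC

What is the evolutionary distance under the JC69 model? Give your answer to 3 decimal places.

0.699

The sequences differ at 20 of 44 sites, so p = 20/44 ≈ 0.454545.
d = −(3/4) ln(1 − 4p/3) = −0.75 ln(1 − 0.60606) = −0.75 ln(0.39394)
  = −0.75 × (-0.931557) = 0.698668 substitutions/site.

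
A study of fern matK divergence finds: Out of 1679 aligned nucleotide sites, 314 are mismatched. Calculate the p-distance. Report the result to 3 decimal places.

p = 314/1679 = 0.187016… ≈ 0.187 (to 3 d.p.).

0.187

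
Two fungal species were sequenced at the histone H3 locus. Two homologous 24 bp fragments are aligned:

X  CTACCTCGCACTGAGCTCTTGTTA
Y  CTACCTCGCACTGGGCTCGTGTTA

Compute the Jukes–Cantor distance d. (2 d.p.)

0.09

The sequences differ at 2 of 24 sites (14, 19), so p = 2/24 ≈ 0.083333.
d = −(3/4) ln(1 − 4p/3) = −0.75 ln(1 − 0.111111) = −0.75 ln(0.888889)
  = −0.75 × (-0.117783) = 0.088337 substitutions/site.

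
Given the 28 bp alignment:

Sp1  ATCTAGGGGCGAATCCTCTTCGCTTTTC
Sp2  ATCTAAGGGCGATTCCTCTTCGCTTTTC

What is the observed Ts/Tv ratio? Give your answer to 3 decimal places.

Transitions are A↔G and C↔T; transversions are all other mismatches.
Transitions: 1. Transversions: 1.
R = 1/1 = 1.000.

1.000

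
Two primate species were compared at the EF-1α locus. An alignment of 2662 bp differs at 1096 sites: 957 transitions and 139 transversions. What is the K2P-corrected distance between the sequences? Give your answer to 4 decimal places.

0.7651

P = 957/2662 ≈ 0.359504 and Q = 139/2662 ≈ 0.052216.
Under the Kimura two-parameter model, d = −½ ln(1 − 2P − Q) − ¼ ln(1 − 2Q).
1 − 2P − Q = 0.228776, giving −½ ln(0.228776) = 0.737506.
1 − 2Q = 0.895568, giving −¼ ln(0.895568) = 0.027574.
d = 0.737506 + 0.027574 = 0.765080.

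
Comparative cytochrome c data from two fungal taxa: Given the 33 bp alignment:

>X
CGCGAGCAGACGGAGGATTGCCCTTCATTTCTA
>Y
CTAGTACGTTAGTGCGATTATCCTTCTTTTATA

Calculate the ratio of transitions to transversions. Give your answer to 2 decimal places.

Transitions are A↔G and C↔T; transversions are all other mismatches.
Transitions: 5. Transversions: 10.
R = 5/10 = 0.50.

0.50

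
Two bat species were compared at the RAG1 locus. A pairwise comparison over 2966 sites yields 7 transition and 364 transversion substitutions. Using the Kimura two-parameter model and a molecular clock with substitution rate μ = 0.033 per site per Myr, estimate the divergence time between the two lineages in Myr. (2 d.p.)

P = 7/2966 ≈ 0.00236 and Q = 364/2966 ≈ 0.122724.
Under the Kimura two-parameter model, d = −½ ln(1 − 2P − Q) − ¼ ln(1 − 2Q).
1 − 2P − Q = 0.872556, giving −½ ln(0.872556) = 0.068164.
1 − 2Q = 0.754552, giving −¼ ln(0.754552) = 0.070408.
d = 0.068164 + 0.070408 = 0.138572.
Under a molecular clock d = 2μt, so t = d/(2μ) = 0.138572 / (2 × 0.033) = 2.10 Myr.

2.10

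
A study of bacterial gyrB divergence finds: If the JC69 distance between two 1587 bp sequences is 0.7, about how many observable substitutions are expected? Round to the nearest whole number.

Invert JC69: p = (3/4)(1 − e^(−4d/3)) = 0.75 × (1 − e^(-0.933333)) = 0.75 × (1 − 0.393241) = 0.455069.
Expected differing sites = pL ≈ 0.455069 × 1587 = 722.194503 ≈ 722.

722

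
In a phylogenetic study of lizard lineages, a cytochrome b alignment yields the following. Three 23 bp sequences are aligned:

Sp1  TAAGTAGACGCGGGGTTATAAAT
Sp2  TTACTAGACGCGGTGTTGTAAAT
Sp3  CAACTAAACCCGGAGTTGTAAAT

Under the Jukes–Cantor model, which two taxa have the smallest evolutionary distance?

Sp1–Sp2: 4/23 differ, p = 0.174, d = 0.198.
Sp1–Sp3: 6/23 differ, p = 0.261, d = 0.321.
Sp2–Sp3: 5/23 differ, p = 0.217, d = 0.257.
The smallest distance is between Sp1 and Sp2.

Sp1 and Sp2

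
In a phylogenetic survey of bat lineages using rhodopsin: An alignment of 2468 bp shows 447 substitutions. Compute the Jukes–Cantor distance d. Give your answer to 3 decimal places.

0.207

p = 447/2468 ≈ 0.181118.
d = −(3/4) ln(1 − 4p/3) = −0.75 ln(1 − 0.241491) = −0.75 ln(0.758509)
  = −0.75 × (-0.276401) = 0.207301 substitutions/site.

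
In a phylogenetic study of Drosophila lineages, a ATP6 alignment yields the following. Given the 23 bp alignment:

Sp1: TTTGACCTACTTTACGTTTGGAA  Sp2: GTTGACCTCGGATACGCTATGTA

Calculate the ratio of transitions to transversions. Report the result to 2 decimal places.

Transitions are A↔G and C↔T; transversions are all other mismatches.
Transitions: 1. Transversions: 8.
R = 1/8 = 0.125 ≈ 0.13 (to 2 d.p.).

0.13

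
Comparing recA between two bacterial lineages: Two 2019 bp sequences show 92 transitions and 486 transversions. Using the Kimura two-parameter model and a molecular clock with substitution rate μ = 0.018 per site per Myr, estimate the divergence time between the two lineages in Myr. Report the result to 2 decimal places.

P = 92/2019 ≈ 0.045567 and Q = 486/2019 ≈ 0.240713.
Under the Kimura two-parameter model, d = −½ ln(1 − 2P − Q) − ¼ ln(1 − 2Q).
1 − 2P − Q = 0.668153, giving −½ ln(0.668153) = 0.201619.
1 − 2Q = 0.518574, giving −¼ ln(0.518574) = 0.164168.
d = 0.201619 + 0.164168 = 0.365787.
Under a molecular clock d = 2μt, so t = d/(2μ) = 0.365787 / (2 × 0.018) = 10.16 Myr.

10.16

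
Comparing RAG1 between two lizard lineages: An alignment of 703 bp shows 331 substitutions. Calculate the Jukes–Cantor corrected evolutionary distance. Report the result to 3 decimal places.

p = 331/703 ≈ 0.470839.
d = −(3/4) ln(1 − 4p/3) = −0.75 ln(1 − 0.627785) = −0.75 ln(0.372215)
  = −0.75 × (-0.988284) = 0.741213 substitutions/site.

0.741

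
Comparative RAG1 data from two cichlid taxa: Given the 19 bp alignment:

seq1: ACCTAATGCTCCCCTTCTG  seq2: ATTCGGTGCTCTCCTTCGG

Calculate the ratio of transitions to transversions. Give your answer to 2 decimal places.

Transitions are A↔G and C↔T; transversions are all other mismatches.
Transitions: 6. Transversions: 1.
R = 6/1 = 6.00.

6.00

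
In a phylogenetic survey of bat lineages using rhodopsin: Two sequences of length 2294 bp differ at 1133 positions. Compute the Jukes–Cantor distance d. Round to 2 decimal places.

0.81

p = 1133/2294 ≈ 0.493897.
d = −(3/4) ln(1 − 4p/3) = −0.75 ln(1 − 0.658529) = −0.75 ln(0.341471)
  = −0.75 × (-1.074493) = 0.805870 substitutions/site.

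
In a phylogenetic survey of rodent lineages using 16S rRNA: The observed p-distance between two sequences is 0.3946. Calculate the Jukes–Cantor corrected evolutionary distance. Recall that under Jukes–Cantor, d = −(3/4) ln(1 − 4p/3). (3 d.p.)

d = −(3/4) ln(1 − 4p/3) = −0.75 ln(1 − 0.526133) = −0.75 ln(0.473867)
  = −0.75 × (-0.746829) = 0.560122 substitutions/site.

0.560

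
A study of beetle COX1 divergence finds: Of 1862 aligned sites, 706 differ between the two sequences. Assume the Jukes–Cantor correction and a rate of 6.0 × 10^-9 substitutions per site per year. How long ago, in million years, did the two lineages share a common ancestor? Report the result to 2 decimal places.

p = 706/1862 ≈ 0.379162.
d = −(3/4) ln(1 − 4p/3) = −0.75 ln(1 − 0.505549) = −0.75 ln(0.494451)
  = −0.75 × (-0.704307) = 0.528230 substitutions/site.
Under a molecular clock d = 2μt, so t = d/(2μ) = 0.528230 / (2 × 6.0 × 10^-9) = 44.02 million years.

44.02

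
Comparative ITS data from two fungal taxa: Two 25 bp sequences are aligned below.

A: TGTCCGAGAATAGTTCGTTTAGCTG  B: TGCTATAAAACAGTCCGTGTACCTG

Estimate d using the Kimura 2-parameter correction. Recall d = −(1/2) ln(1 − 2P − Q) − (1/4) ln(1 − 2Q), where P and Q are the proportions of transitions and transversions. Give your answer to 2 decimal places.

Of 25 sites, 5 differences are transitions and 4 are transversions, so P = 5/25 = 0.2 and Q = 4/25 = 0.16.
Under the Kimura two-parameter model, d = −½ ln(1 − 2P − Q) − ¼ ln(1 − 2Q).
1 − 2P − Q = 0.44, giving −½ ln(0.44) = 0.410490.
1 − 2Q = 0.68, giving −¼ ln(0.68) = 0.096416.
d = 0.410490 + 0.096416 = 0.506906.

0.51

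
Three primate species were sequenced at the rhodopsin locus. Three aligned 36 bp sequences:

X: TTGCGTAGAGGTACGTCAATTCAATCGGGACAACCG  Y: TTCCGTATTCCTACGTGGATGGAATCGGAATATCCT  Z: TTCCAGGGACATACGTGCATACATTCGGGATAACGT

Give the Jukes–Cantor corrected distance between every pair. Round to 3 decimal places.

X–Y: 13/36 sites differ → p ≈ 0.361111, d = −0.75 ln(1 − 0.481481) = 0.492584 ≈ 0.493.
X–Z: 13/36 sites differ → p ≈ 0.361111, d = −0.75 ln(1 − 0.481481) = 0.492584 ≈ 0.493.
Y–Z: 13/36 sites differ → p ≈ 0.361111, d = −0.75 ln(1 − 0.481481) = 0.492584 ≈ 0.493.

d(X,Y) = 0.493, d(X,Z) = 0.493, d(Y,Z) = 0.493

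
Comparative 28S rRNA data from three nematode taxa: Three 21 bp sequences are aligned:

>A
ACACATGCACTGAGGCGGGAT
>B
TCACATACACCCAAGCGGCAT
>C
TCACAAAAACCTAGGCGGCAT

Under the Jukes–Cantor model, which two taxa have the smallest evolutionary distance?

B and C

A–B: 6/21 differ, p = 0.286, d = 0.360.
A–C: 7/21 differ, p = 0.333, d = 0.441.
B–C: 4/21 differ, p = 0.190, d = 0.220.
The smallest distance is between B and C.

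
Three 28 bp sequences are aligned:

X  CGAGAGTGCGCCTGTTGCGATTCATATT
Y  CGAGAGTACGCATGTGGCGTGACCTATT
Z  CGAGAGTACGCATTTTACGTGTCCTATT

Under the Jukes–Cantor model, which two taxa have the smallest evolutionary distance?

Y and Z

X–Y: 7/28 differ, p = 0.250, d = 0.304.
X–Z: 7/28 differ, p = 0.250, d = 0.304.
Y–Z: 4/28 differ, p = 0.143, d = 0.158.
The smallest distance is between Y and Z.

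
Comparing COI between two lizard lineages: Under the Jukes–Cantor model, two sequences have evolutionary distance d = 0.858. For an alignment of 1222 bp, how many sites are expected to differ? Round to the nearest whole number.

Invert JC69: p = (3/4)(1 − e^(−4d/3)) = 0.75 × (1 − e^(-1.144)) = 0.75 × (1 − 0.318542) = 0.511094.
Expected differing sites = pL ≈ 0.511094 × 1222 = 624.556868 ≈ 625.

625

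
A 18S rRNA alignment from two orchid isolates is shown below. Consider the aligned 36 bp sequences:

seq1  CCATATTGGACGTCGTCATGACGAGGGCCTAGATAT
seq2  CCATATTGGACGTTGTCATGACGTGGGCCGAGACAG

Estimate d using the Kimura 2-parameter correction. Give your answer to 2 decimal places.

0.15

Of 36 sites, 2 differences are transitions and 3 are transversions, so P = 2/36 ≈ 0.055556 and Q = 3/36 ≈ 0.083333.
Under the Kimura two-parameter model, d = −½ ln(1 − 2P − Q) − ¼ ln(1 − 2Q).
1 − 2P − Q = 0.805555, giving −½ ln(0.805555) = 0.108112.
1 − 2Q = 0.833334, giving −¼ ln(0.833334) = 0.045580.
d = 0.108112 + 0.045580 = 0.153692.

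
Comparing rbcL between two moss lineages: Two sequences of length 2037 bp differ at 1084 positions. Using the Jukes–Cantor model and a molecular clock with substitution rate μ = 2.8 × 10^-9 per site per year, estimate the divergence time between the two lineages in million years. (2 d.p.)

p = 1084/2037 ≈ 0.532155.
d = −(3/4) ln(1 − 4p/3) = −0.75 ln(1 − 0.70954) = −0.75 ln(0.29046)
  = −0.75 × (-1.236289) = 0.927217 substitutions/site.
Under a molecular clock d = 2μt, so t = d/(2μ) = 0.927217 / (2 × 2.8 × 10^-9) = 165.57 million years.

165.57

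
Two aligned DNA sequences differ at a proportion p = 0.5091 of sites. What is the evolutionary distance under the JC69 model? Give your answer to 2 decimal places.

0.85

d = −(3/4) ln(1 − 4p/3) = −0.75 ln(1 − 0.6788) = −0.75 ln(0.3212)
  = −0.75 × (-1.135691) = 0.851768 substitutions/site.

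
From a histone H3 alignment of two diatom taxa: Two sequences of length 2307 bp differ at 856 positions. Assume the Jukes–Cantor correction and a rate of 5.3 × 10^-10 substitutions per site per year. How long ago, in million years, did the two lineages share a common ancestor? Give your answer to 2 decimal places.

483.01

p = 856/2307 ≈ 0.371045.
d = −(3/4) ln(1 − 4p/3) = −0.75 ln(1 − 0.494727) = −0.75 ln(0.505273)
  = −0.75 × (-0.682656) = 0.511992 substitutions/site.
Under a molecular clock d = 2μt, so t = d/(2μ) = 0.511992 / (2 × 5.3 × 10^-10) = 483.01 million years.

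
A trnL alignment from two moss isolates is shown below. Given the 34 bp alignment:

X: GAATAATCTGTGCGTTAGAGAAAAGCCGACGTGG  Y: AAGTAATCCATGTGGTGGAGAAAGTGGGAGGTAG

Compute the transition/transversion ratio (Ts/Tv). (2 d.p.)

Transitions are A↔G and C↔T; transversions are all other mismatches.
Transitions: 8. Transversions: 5.
R = 8/5 = 1.60.

1.60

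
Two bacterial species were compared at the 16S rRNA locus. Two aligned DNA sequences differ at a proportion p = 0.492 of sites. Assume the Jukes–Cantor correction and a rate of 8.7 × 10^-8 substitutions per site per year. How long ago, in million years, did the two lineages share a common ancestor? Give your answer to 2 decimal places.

d = −(3/4) ln(1 − 4p/3) = −0.75 ln(1 − 0.656) = −0.75 ln(0.344)
  = −0.75 × (-1.067114) = 0.800336 substitutions/site.
Under a molecular clock d = 2μt, so t = d/(2μ) = 0.800336 / (2 × 8.7 × 10^-8) = 4.60 million years.

4.60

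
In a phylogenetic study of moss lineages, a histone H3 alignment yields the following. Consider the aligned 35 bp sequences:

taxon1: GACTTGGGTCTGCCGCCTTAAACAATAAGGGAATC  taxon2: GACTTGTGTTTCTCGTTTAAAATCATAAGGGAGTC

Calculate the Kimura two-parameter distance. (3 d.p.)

0.370

Of 35 sites, 6 differences are transitions and 4 are transversions, so P = 6/35 ≈ 0.171429 and Q = 4/35 ≈ 0.114286.
Under the Kimura two-parameter model, d = −½ ln(1 − 2P − Q) − ¼ ln(1 − 2Q).
1 − 2P − Q = 0.542856, giving −½ ln(0.542856) = 0.305456.
1 − 2Q = 0.771428, giving −¼ ln(0.771428) = 0.064878.
d = 0.305456 + 0.064878 = 0.370334.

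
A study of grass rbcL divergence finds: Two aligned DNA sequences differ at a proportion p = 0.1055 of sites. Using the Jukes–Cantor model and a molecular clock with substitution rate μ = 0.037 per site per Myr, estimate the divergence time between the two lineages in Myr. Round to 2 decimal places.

1.54

d = −(3/4) ln(1 − 4p/3) = −0.75 ln(1 − 0.140667) = −0.75 ln(0.859333)
  = −0.75 × (-0.151599) = 0.113699 substitutions/site.
Under a molecular clock d = 2μt, so t = d/(2μ) = 0.113699 / (2 × 0.037) = 1.54 Myr.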